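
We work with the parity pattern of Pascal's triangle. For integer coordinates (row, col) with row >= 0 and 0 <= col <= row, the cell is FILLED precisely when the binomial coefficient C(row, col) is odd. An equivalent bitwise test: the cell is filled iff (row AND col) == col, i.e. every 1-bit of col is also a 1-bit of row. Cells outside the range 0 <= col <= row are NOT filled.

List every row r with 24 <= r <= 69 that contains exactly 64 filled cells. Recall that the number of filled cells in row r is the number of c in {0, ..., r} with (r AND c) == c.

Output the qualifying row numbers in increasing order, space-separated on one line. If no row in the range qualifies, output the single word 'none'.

Answer: 63

Derivation:
Row r has 2^popcount(r) filled cells, so we need popcount(r) = log2(64) = 6.
Scan r = 24..69 and keep those with exactly 6 one-bits:
r=24=11000 popcount=2 -> skip
r=25=11001 popcount=3 -> skip
r=26=11010 popcount=3 -> skip
r=27=11011 popcount=4 -> skip
r=28=11100 popcount=3 -> skip
r=29=11101 popcount=4 -> skip
r=30=11110 popcount=4 -> skip
r=31=11111 popcount=5 -> skip
r=32=100000 popcount=1 -> skip
r=33=100001 popcount=2 -> skip
r=34=100010 popcount=2 -> skip
r=35=100011 popcount=3 -> skip
r=36=100100 popcount=2 -> skip
r=37=100101 popcount=3 -> skip
r=38=100110 popcount=3 -> skip
r=39=100111 popcount=4 -> skip
r=40=101000 popcount=2 -> skip
r=41=101001 popcount=3 -> skip
r=42=101010 popcount=3 -> skip
r=43=101011 popcount=4 -> skip
r=44=101100 popcount=3 -> skip
r=45=101101 popcount=4 -> skip
r=46=101110 popcount=4 -> skip
r=47=101111 popcount=5 -> skip
r=48=110000 popcount=2 -> skip
r=49=110001 popcount=3 -> skip
r=50=110010 popcount=3 -> skip
r=51=110011 popcount=4 -> skip
r=52=110100 popcount=3 -> skip
r=53=110101 popcount=4 -> skip
r=54=110110 popcount=4 -> skip
r=55=110111 popcount=5 -> skip
r=56=111000 popcount=3 -> skip
r=57=111001 popcount=4 -> skip
r=58=111010 popcount=4 -> skip
r=59=111011 popcount=5 -> skip
r=60=111100 popcount=4 -> skip
r=61=111101 popcount=5 -> skip
r=62=111110 popcount=5 -> skip
r=63=111111 popcount=6 -> KEEP
r=64=1000000 popcount=1 -> skip
r=65=1000001 popcount=2 -> skip
r=66=1000010 popcount=2 -> skip
r=67=1000011 popcount=3 -> skip
r=68=1000100 popcount=2 -> skip
r=69=1000101 popcount=3 -> skip
Kept rows: 63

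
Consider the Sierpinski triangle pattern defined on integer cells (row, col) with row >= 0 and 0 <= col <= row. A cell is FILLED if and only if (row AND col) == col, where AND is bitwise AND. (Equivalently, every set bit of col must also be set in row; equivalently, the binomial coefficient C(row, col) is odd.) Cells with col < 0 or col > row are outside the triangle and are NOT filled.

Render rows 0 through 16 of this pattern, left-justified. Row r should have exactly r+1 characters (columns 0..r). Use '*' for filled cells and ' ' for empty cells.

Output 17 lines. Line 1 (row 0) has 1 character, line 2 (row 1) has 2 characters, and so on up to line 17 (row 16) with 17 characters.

r0=0: *
r1=1: **
r2=10: * *
r3=11: ****
r4=100: *   *
r5=101: **  **
r6=110: * * * *
r7=111: ********
r8=1000: *       *
r9=1001: **      **
r10=1010: * *     * *
r11=1011: ****    ****
r12=1100: *   *   *   *
r13=1101: **  **  **  **
r14=1110: * * * * * * * *
r15=1111: ****************
r16=10000: *               *

Answer: *
**
* *
****
*   *
**  **
* * * *
********
*       *
**      **
* *     * *
****    ****
*   *   *   *
**  **  **  **
* * * * * * * *
****************
*               *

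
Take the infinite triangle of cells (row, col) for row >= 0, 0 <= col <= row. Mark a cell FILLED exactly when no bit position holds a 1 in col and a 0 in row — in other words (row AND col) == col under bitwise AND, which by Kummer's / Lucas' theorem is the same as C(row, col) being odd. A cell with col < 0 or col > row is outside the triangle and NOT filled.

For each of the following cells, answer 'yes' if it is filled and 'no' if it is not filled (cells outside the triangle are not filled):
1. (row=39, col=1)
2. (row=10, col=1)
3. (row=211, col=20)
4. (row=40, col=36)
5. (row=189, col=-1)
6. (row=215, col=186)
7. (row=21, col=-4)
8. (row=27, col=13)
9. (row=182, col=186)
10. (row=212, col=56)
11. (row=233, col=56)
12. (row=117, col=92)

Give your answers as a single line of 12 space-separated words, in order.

(39,1): row=0b100111, col=0b1, row AND col = 0b1 = 1; 1 == 1 -> filled
(10,1): row=0b1010, col=0b1, row AND col = 0b0 = 0; 0 != 1 -> empty
(211,20): row=0b11010011, col=0b10100, row AND col = 0b10000 = 16; 16 != 20 -> empty
(40,36): row=0b101000, col=0b100100, row AND col = 0b100000 = 32; 32 != 36 -> empty
(189,-1): col outside [0, 189] -> not filled
(215,186): row=0b11010111, col=0b10111010, row AND col = 0b10010010 = 146; 146 != 186 -> empty
(21,-4): col outside [0, 21] -> not filled
(27,13): row=0b11011, col=0b1101, row AND col = 0b1001 = 9; 9 != 13 -> empty
(182,186): col outside [0, 182] -> not filled
(212,56): row=0b11010100, col=0b111000, row AND col = 0b10000 = 16; 16 != 56 -> empty
(233,56): row=0b11101001, col=0b111000, row AND col = 0b101000 = 40; 40 != 56 -> empty
(117,92): row=0b1110101, col=0b1011100, row AND col = 0b1010100 = 84; 84 != 92 -> empty

Answer: yes no no no no no no no no no no no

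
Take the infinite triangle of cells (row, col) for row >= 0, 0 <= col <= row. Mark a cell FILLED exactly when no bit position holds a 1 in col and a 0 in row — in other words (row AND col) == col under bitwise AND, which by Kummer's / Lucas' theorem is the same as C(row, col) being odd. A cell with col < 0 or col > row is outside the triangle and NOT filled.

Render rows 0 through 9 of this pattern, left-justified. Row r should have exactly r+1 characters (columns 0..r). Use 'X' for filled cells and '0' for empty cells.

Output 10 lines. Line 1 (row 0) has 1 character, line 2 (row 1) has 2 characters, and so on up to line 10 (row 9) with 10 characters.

Answer: X
XX
X0X
XXXX
X000X
XX00XX
X0X0X0X
XXXXXXXX
X0000000X
XX000000XX

Derivation:
r0=0: X
r1=1: XX
r2=10: X0X
r3=11: XXXX
r4=100: X000X
r5=101: XX00XX
r6=110: X0X0X0X
r7=111: XXXXXXXX
r8=1000: X0000000X
r9=1001: XX000000XX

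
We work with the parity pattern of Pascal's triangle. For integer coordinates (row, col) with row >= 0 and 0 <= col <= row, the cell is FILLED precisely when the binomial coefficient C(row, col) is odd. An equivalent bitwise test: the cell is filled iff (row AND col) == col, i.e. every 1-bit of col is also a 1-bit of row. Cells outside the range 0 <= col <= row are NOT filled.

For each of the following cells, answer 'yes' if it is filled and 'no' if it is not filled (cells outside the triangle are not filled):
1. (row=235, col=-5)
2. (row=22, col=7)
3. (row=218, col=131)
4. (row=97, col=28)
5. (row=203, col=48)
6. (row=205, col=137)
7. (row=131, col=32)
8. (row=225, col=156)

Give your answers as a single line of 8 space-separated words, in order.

Answer: no no no no no yes no no

Derivation:
(235,-5): col outside [0, 235] -> not filled
(22,7): row=0b10110, col=0b111, row AND col = 0b110 = 6; 6 != 7 -> empty
(218,131): row=0b11011010, col=0b10000011, row AND col = 0b10000010 = 130; 130 != 131 -> empty
(97,28): row=0b1100001, col=0b11100, row AND col = 0b0 = 0; 0 != 28 -> empty
(203,48): row=0b11001011, col=0b110000, row AND col = 0b0 = 0; 0 != 48 -> empty
(205,137): row=0b11001101, col=0b10001001, row AND col = 0b10001001 = 137; 137 == 137 -> filled
(131,32): row=0b10000011, col=0b100000, row AND col = 0b0 = 0; 0 != 32 -> empty
(225,156): row=0b11100001, col=0b10011100, row AND col = 0b10000000 = 128; 128 != 156 -> empty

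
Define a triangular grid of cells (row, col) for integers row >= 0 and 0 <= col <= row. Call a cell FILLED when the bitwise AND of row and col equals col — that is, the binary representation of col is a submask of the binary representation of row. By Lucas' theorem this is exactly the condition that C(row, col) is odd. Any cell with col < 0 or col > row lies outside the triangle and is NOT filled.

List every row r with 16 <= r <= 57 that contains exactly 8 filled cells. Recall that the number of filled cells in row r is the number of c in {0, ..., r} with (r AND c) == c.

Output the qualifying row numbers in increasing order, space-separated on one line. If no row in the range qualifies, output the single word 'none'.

Answer: 19 21 22 25 26 28 35 37 38 41 42 44 49 50 52 56

Derivation:
Row r has 2^popcount(r) filled cells, so we need popcount(r) = log2(8) = 3.
Scan r = 16..57 and keep those with exactly 3 one-bits:
r=16=10000 popcount=1 -> skip
r=17=10001 popcount=2 -> skip
r=18=10010 popcount=2 -> skip
r=19=10011 popcount=3 -> KEEP
r=20=10100 popcount=2 -> skip
r=21=10101 popcount=3 -> KEEP
r=22=10110 popcount=3 -> KEEP
r=23=10111 popcount=4 -> skip
r=24=11000 popcount=2 -> skip
r=25=11001 popcount=3 -> KEEP
r=26=11010 popcount=3 -> KEEP
r=27=11011 popcount=4 -> skip
r=28=11100 popcount=3 -> KEEP
r=29=11101 popcount=4 -> skip
r=30=11110 popcount=4 -> skip
r=31=11111 popcount=5 -> skip
r=32=100000 popcount=1 -> skip
r=33=100001 popcount=2 -> skip
r=34=100010 popcount=2 -> skip
r=35=100011 popcount=3 -> KEEP
r=36=100100 popcount=2 -> skip
r=37=100101 popcount=3 -> KEEP
r=38=100110 popcount=3 -> KEEP
r=39=100111 popcount=4 -> skip
r=40=101000 popcount=2 -> skip
r=41=101001 popcount=3 -> KEEP
r=42=101010 popcount=3 -> KEEP
r=43=101011 popcount=4 -> skip
r=44=101100 popcount=3 -> KEEP
r=45=101101 popcount=4 -> skip
r=46=101110 popcount=4 -> skip
r=47=101111 popcount=5 -> skip
r=48=110000 popcount=2 -> skip
r=49=110001 popcount=3 -> KEEP
r=50=110010 popcount=3 -> KEEP
r=51=110011 popcount=4 -> skip
r=52=110100 popcount=3 -> KEEP
r=53=110101 popcount=4 -> skip
r=54=110110 popcount=4 -> skip
r=55=110111 popcount=5 -> skip
r=56=111000 popcount=3 -> KEEP
r=57=111001 popcount=4 -> skip
Kept rows: 19 21 22 25 26 28 35 37 38 41 42 44 49 50 52 56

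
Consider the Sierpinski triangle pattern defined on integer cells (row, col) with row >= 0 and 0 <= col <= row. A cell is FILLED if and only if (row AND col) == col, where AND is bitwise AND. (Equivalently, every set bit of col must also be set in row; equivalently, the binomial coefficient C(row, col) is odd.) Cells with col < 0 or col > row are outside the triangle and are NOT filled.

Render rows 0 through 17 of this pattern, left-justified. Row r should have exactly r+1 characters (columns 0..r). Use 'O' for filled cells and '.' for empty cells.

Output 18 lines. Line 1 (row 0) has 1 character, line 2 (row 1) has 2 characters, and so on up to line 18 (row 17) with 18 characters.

r0=0: O
r1=1: OO
r2=10: O.O
r3=11: OOOO
r4=100: O...O
r5=101: OO..OO
r6=110: O.O.O.O
r7=111: OOOOOOOO
r8=1000: O.......O
r9=1001: OO......OO
r10=1010: O.O.....O.O
r11=1011: OOOO....OOOO
r12=1100: O...O...O...O
r13=1101: OO..OO..OO..OO
r14=1110: O.O.O.O.O.O.O.O
r15=1111: OOOOOOOOOOOOOOOO
r16=10000: O...............O
r17=10001: OO..............OO

Answer: O
OO
O.O
OOOO
O...O
OO..OO
O.O.O.O
OOOOOOOO
O.......O
OO......OO
O.O.....O.O
OOOO....OOOO
O...O...O...O
OO..OO..OO..OO
O.O.O.O.O.O.O.O
OOOOOOOOOOOOOOOO
O...............O
OO..............OO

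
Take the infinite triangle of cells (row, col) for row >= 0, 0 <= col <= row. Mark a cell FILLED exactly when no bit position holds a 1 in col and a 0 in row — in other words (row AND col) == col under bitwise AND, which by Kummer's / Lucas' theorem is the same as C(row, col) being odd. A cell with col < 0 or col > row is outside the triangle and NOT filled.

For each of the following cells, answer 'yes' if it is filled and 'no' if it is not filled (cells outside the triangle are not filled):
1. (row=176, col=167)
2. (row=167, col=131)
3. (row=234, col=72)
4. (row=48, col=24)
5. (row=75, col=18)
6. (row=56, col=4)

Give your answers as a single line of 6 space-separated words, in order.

Answer: no yes yes no no no

Derivation:
(176,167): row=0b10110000, col=0b10100111, row AND col = 0b10100000 = 160; 160 != 167 -> empty
(167,131): row=0b10100111, col=0b10000011, row AND col = 0b10000011 = 131; 131 == 131 -> filled
(234,72): row=0b11101010, col=0b1001000, row AND col = 0b1001000 = 72; 72 == 72 -> filled
(48,24): row=0b110000, col=0b11000, row AND col = 0b10000 = 16; 16 != 24 -> empty
(75,18): row=0b1001011, col=0b10010, row AND col = 0b10 = 2; 2 != 18 -> empty
(56,4): row=0b111000, col=0b100, row AND col = 0b0 = 0; 0 != 4 -> empty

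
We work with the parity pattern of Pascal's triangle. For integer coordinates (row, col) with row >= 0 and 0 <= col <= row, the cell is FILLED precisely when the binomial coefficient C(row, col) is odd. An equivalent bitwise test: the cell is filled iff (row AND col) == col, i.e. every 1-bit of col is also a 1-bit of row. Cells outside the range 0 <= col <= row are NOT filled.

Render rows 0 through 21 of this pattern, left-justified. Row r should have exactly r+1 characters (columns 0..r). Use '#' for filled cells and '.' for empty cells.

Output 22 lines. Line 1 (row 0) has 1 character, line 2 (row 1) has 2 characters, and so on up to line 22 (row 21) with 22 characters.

r0=0: #
r1=1: ##
r2=10: #.#
r3=11: ####
r4=100: #...#
r5=101: ##..##
r6=110: #.#.#.#
r7=111: ########
r8=1000: #.......#
r9=1001: ##......##
r10=1010: #.#.....#.#
r11=1011: ####....####
r12=1100: #...#...#...#
r13=1101: ##..##..##..##
r14=1110: #.#.#.#.#.#.#.#
r15=1111: ################
r16=10000: #...............#
r17=10001: ##..............##
r18=10010: #.#.............#.#
r19=10011: ####............####
r20=10100: #...#...........#...#
r21=10101: ##..##..........##..##

Answer: #
##
#.#
####
#...#
##..##
#.#.#.#
########
#.......#
##......##
#.#.....#.#
####....####
#...#...#...#
##..##..##..##
#.#.#.#.#.#.#.#
################
#...............#
##..............##
#.#.............#.#
####............####
#...#...........#...#
##..##..........##..##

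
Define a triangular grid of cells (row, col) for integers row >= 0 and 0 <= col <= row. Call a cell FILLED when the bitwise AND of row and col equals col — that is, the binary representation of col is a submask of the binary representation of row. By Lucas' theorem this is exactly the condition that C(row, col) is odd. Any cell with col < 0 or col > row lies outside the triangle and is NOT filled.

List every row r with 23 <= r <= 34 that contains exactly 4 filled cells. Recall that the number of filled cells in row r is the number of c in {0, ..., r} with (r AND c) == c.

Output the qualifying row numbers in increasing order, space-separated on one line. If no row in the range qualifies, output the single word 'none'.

Row r has 2^popcount(r) filled cells, so we need popcount(r) = log2(4) = 2.
Scan r = 23..34 and keep those with exactly 2 one-bits:
r=23=10111 popcount=4 -> skip
r=24=11000 popcount=2 -> KEEP
r=25=11001 popcount=3 -> skip
r=26=11010 popcount=3 -> skip
r=27=11011 popcount=4 -> skip
r=28=11100 popcount=3 -> skip
r=29=11101 popcount=4 -> skip
r=30=11110 popcount=4 -> skip
r=31=11111 popcount=5 -> skip
r=32=100000 popcount=1 -> skip
r=33=100001 popcount=2 -> KEEP
r=34=100010 popcount=2 -> KEEP
Kept rows: 24 33 34

Answer: 24 33 34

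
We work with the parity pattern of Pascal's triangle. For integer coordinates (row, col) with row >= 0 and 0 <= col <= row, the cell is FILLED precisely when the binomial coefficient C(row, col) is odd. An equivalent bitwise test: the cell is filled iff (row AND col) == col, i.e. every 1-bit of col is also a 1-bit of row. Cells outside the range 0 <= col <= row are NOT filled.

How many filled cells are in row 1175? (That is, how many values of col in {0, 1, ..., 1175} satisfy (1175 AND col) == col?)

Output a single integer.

1175 in binary = 10010010111
popcount(1175) = number of 1-bits in 10010010111 = 6
A col c satisfies (1175 AND c) == c iff every set bit of c is also set in 1175; each of the 6 set bits of 1175 can independently be on or off in c.
count = 2^6 = 64

Answer: 64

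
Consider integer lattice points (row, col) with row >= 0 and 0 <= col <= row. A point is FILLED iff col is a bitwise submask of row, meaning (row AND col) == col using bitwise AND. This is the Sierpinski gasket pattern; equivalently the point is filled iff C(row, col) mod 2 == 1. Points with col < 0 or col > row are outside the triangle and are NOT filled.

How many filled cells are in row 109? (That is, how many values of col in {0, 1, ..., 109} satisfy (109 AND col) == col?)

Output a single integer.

Answer: 32

Derivation:
109 in binary = 1101101
popcount(109) = number of 1-bits in 1101101 = 5
A col c satisfies (109 AND c) == c iff every set bit of c is also set in 109; each of the 5 set bits of 109 can independently be on or off in c.
count = 2^5 = 32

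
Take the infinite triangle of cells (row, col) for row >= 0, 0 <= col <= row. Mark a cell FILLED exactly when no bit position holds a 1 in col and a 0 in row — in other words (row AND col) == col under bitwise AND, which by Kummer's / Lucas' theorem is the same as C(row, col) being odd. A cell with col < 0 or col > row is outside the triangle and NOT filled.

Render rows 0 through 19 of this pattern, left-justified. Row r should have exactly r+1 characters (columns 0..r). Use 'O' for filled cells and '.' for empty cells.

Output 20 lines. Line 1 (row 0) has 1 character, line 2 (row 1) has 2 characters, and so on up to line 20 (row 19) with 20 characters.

r0=0: O
r1=1: OO
r2=10: O.O
r3=11: OOOO
r4=100: O...O
r5=101: OO..OO
r6=110: O.O.O.O
r7=111: OOOOOOOO
r8=1000: O.......O
r9=1001: OO......OO
r10=1010: O.O.....O.O
r11=1011: OOOO....OOOO
r12=1100: O...O...O...O
r13=1101: OO..OO..OO..OO
r14=1110: O.O.O.O.O.O.O.O
r15=1111: OOOOOOOOOOOOOOOO
r16=10000: O...............O
r17=10001: OO..............OO
r18=10010: O.O.............O.O
r19=10011: OOOO............OOOO

Answer: O
OO
O.O
OOOO
O...O
OO..OO
O.O.O.O
OOOOOOOO
O.......O
OO......OO
O.O.....O.O
OOOO....OOOO
O...O...O...O
OO..OO..OO..OO
O.O.O.O.O.O.O.O
OOOOOOOOOOOOOOOO
O...............O
OO..............OO
O.O.............O.O
OOOO............OOOO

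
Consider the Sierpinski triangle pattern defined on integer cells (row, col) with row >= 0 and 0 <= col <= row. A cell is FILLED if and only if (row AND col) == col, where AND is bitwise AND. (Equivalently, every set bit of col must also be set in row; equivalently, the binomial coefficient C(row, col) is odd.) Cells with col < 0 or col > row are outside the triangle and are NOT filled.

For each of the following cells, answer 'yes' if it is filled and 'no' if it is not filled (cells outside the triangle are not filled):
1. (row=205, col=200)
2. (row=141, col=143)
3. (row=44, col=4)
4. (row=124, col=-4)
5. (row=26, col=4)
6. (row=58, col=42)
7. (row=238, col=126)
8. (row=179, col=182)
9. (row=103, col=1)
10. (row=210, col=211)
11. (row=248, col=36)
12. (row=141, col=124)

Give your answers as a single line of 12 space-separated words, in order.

Answer: yes no yes no no yes no no yes no no no

Derivation:
(205,200): row=0b11001101, col=0b11001000, row AND col = 0b11001000 = 200; 200 == 200 -> filled
(141,143): col outside [0, 141] -> not filled
(44,4): row=0b101100, col=0b100, row AND col = 0b100 = 4; 4 == 4 -> filled
(124,-4): col outside [0, 124] -> not filled
(26,4): row=0b11010, col=0b100, row AND col = 0b0 = 0; 0 != 4 -> empty
(58,42): row=0b111010, col=0b101010, row AND col = 0b101010 = 42; 42 == 42 -> filled
(238,126): row=0b11101110, col=0b1111110, row AND col = 0b1101110 = 110; 110 != 126 -> empty
(179,182): col outside [0, 179] -> not filled
(103,1): row=0b1100111, col=0b1, row AND col = 0b1 = 1; 1 == 1 -> filled
(210,211): col outside [0, 210] -> not filled
(248,36): row=0b11111000, col=0b100100, row AND col = 0b100000 = 32; 32 != 36 -> empty
(141,124): row=0b10001101, col=0b1111100, row AND col = 0b1100 = 12; 12 != 124 -> empty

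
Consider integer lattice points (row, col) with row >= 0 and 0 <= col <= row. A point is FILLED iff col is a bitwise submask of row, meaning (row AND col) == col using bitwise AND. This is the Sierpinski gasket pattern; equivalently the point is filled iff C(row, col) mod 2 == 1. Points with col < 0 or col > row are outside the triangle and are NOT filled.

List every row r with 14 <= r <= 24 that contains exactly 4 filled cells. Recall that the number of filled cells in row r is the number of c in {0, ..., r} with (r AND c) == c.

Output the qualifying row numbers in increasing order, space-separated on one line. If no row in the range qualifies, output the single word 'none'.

Answer: 17 18 20 24

Derivation:
Row r has 2^popcount(r) filled cells, so we need popcount(r) = log2(4) = 2.
Scan r = 14..24 and keep those with exactly 2 one-bits:
r=14=1110 popcount=3 -> skip
r=15=1111 popcount=4 -> skip
r=16=10000 popcount=1 -> skip
r=17=10001 popcount=2 -> KEEP
r=18=10010 popcount=2 -> KEEP
r=19=10011 popcount=3 -> skip
r=20=10100 popcount=2 -> KEEP
r=21=10101 popcount=3 -> skip
r=22=10110 popcount=3 -> skip
r=23=10111 popcount=4 -> skip
r=24=11000 popcount=2 -> KEEP
Kept rows: 17 18 20 24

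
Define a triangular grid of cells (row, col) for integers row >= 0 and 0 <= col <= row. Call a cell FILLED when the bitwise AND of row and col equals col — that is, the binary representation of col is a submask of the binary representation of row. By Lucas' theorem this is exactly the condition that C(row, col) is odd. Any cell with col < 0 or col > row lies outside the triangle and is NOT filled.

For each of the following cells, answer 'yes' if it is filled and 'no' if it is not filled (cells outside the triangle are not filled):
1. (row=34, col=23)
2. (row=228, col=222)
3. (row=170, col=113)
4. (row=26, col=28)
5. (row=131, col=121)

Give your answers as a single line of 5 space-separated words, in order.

Answer: no no no no no

Derivation:
(34,23): row=0b100010, col=0b10111, row AND col = 0b10 = 2; 2 != 23 -> empty
(228,222): row=0b11100100, col=0b11011110, row AND col = 0b11000100 = 196; 196 != 222 -> empty
(170,113): row=0b10101010, col=0b1110001, row AND col = 0b100000 = 32; 32 != 113 -> empty
(26,28): col outside [0, 26] -> not filled
(131,121): row=0b10000011, col=0b1111001, row AND col = 0b1 = 1; 1 != 121 -> empty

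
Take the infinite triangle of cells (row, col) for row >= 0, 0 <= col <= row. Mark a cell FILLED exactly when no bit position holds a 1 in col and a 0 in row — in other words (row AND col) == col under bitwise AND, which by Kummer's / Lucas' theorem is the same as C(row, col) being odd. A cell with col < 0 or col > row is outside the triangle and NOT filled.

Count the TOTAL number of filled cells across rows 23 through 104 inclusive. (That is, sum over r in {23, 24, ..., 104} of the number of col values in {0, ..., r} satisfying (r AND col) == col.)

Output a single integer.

r23=10111 pc4: +16 =16
r24=11000 pc2: +4 =20
r25=11001 pc3: +8 =28
r26=11010 pc3: +8 =36
r27=11011 pc4: +16 =52
r28=11100 pc3: +8 =60
r29=11101 pc4: +16 =76
r30=11110 pc4: +16 =92
r31=11111 pc5: +32 =124
r32=100000 pc1: +2 =126
r33=100001 pc2: +4 =130
r34=100010 pc2: +4 =134
r35=100011 pc3: +8 =142
r36=100100 pc2: +4 =146
r37=100101 pc3: +8 =154
r38=100110 pc3: +8 =162
r39=100111 pc4: +16 =178
r40=101000 pc2: +4 =182
r41=101001 pc3: +8 =190
r42=101010 pc3: +8 =198
r43=101011 pc4: +16 =214
r44=101100 pc3: +8 =222
r45=101101 pc4: +16 =238
r46=101110 pc4: +16 =254
r47=101111 pc5: +32 =286
r48=110000 pc2: +4 =290
r49=110001 pc3: +8 =298
r50=110010 pc3: +8 =306
r51=110011 pc4: +16 =322
r52=110100 pc3: +8 =330
r53=110101 pc4: +16 =346
r54=110110 pc4: +16 =362
r55=110111 pc5: +32 =394
r56=111000 pc3: +8 =402
r57=111001 pc4: +16 =418
r58=111010 pc4: +16 =434
r59=111011 pc5: +32 =466
r60=111100 pc4: +16 =482
r61=111101 pc5: +32 =514
r62=111110 pc5: +32 =546
r63=111111 pc6: +64 =610
r64=1000000 pc1: +2 =612
r65=1000001 pc2: +4 =616
r66=1000010 pc2: +4 =620
r67=1000011 pc3: +8 =628
r68=1000100 pc2: +4 =632
r69=1000101 pc3: +8 =640
r70=1000110 pc3: +8 =648
r71=1000111 pc4: +16 =664
r72=1001000 pc2: +4 =668
r73=1001001 pc3: +8 =676
r74=1001010 pc3: +8 =684
r75=1001011 pc4: +16 =700
r76=1001100 pc3: +8 =708
r77=1001101 pc4: +16 =724
r78=1001110 pc4: +16 =740
r79=1001111 pc5: +32 =772
r80=1010000 pc2: +4 =776
r81=1010001 pc3: +8 =784
r82=1010010 pc3: +8 =792
r83=1010011 pc4: +16 =808
r84=1010100 pc3: +8 =816
r85=1010101 pc4: +16 =832
r86=1010110 pc4: +16 =848
r87=1010111 pc5: +32 =880
r88=1011000 pc3: +8 =888
r89=1011001 pc4: +16 =904
r90=1011010 pc4: +16 =920
r91=1011011 pc5: +32 =952
r92=1011100 pc4: +16 =968
r93=1011101 pc5: +32 =1000
r94=1011110 pc5: +32 =1032
r95=1011111 pc6: +64 =1096
r96=1100000 pc2: +4 =1100
r97=1100001 pc3: +8 =1108
r98=1100010 pc3: +8 =1116
r99=1100011 pc4: +16 =1132
r100=1100100 pc3: +8 =1140
r101=1100101 pc4: +16 =1156
r102=1100110 pc4: +16 =1172
r103=1100111 pc5: +32 =1204
r104=1101000 pc3: +8 =1212

Answer: 1212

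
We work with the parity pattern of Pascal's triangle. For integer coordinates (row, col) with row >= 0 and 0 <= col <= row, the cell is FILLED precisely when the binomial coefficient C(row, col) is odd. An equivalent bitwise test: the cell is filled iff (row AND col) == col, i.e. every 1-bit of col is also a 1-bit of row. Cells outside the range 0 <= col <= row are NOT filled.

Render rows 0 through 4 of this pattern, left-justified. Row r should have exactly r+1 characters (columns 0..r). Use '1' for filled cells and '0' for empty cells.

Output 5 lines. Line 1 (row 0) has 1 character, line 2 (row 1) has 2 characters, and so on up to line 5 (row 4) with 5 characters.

Answer: 1
11
101
1111
10001

Derivation:
r0=0: 1
r1=1: 11
r2=10: 101
r3=11: 1111
r4=100: 10001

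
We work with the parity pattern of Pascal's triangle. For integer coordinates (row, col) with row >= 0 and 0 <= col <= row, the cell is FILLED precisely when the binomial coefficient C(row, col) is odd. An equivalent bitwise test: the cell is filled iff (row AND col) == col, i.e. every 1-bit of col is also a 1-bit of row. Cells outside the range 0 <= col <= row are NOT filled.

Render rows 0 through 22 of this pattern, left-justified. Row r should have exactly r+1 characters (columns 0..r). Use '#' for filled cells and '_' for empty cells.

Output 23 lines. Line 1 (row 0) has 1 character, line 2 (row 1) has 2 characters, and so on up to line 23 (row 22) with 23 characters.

r0=0: #
r1=1: ##
r2=10: #_#
r3=11: ####
r4=100: #___#
r5=101: ##__##
r6=110: #_#_#_#
r7=111: ########
r8=1000: #_______#
r9=1001: ##______##
r10=1010: #_#_____#_#
r11=1011: ####____####
r12=1100: #___#___#___#
r13=1101: ##__##__##__##
r14=1110: #_#_#_#_#_#_#_#
r15=1111: ################
r16=10000: #_______________#
r17=10001: ##______________##
r18=10010: #_#_____________#_#
r19=10011: ####____________####
r20=10100: #___#___________#___#
r21=10101: ##__##__________##__##
r22=10110: #_#_#_#_________#_#_#_#

Answer: #
##
#_#
####
#___#
##__##
#_#_#_#
########
#_______#
##______##
#_#_____#_#
####____####
#___#___#___#
##__##__##__##
#_#_#_#_#_#_#_#
################
#_______________#
##______________##
#_#_____________#_#
####____________####
#___#___________#___#
##__##__________##__##
#_#_#_#_________#_#_#_#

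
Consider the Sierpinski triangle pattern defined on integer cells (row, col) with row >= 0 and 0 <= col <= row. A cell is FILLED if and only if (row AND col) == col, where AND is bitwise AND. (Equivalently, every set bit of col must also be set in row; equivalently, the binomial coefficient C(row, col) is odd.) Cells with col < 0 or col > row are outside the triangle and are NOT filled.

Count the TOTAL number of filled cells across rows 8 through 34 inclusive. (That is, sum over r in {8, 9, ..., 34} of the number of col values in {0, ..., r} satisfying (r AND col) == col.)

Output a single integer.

r8=1000 pc1: +2 =2
r9=1001 pc2: +4 =6
r10=1010 pc2: +4 =10
r11=1011 pc3: +8 =18
r12=1100 pc2: +4 =22
r13=1101 pc3: +8 =30
r14=1110 pc3: +8 =38
r15=1111 pc4: +16 =54
r16=10000 pc1: +2 =56
r17=10001 pc2: +4 =60
r18=10010 pc2: +4 =64
r19=10011 pc3: +8 =72
r20=10100 pc2: +4 =76
r21=10101 pc3: +8 =84
r22=10110 pc3: +8 =92
r23=10111 pc4: +16 =108
r24=11000 pc2: +4 =112
r25=11001 pc3: +8 =120
r26=11010 pc3: +8 =128
r27=11011 pc4: +16 =144
r28=11100 pc3: +8 =152
r29=11101 pc4: +16 =168
r30=11110 pc4: +16 =184
r31=11111 pc5: +32 =216
r32=100000 pc1: +2 =218
r33=100001 pc2: +4 =222
r34=100010 pc2: +4 =226

Answer: 226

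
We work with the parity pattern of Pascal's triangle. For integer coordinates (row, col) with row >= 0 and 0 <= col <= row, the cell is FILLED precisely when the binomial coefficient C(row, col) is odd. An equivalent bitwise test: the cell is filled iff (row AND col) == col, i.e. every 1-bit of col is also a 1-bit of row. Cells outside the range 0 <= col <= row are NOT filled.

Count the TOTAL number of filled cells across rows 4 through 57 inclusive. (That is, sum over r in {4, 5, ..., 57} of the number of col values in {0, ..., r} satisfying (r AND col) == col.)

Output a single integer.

r4=100 pc1: +2 =2
r5=101 pc2: +4 =6
r6=110 pc2: +4 =10
r7=111 pc3: +8 =18
r8=1000 pc1: +2 =20
r9=1001 pc2: +4 =24
r10=1010 pc2: +4 =28
r11=1011 pc3: +8 =36
r12=1100 pc2: +4 =40
r13=1101 pc3: +8 =48
r14=1110 pc3: +8 =56
r15=1111 pc4: +16 =72
r16=10000 pc1: +2 =74
r17=10001 pc2: +4 =78
r18=10010 pc2: +4 =82
r19=10011 pc3: +8 =90
r20=10100 pc2: +4 =94
r21=10101 pc3: +8 =102
r22=10110 pc3: +8 =110
r23=10111 pc4: +16 =126
r24=11000 pc2: +4 =130
r25=11001 pc3: +8 =138
r26=11010 pc3: +8 =146
r27=11011 pc4: +16 =162
r28=11100 pc3: +8 =170
r29=11101 pc4: +16 =186
r30=11110 pc4: +16 =202
r31=11111 pc5: +32 =234
r32=100000 pc1: +2 =236
r33=100001 pc2: +4 =240
r34=100010 pc2: +4 =244
r35=100011 pc3: +8 =252
r36=100100 pc2: +4 =256
r37=100101 pc3: +8 =264
r38=100110 pc3: +8 =272
r39=100111 pc4: +16 =288
r40=101000 pc2: +4 =292
r41=101001 pc3: +8 =300
r42=101010 pc3: +8 =308
r43=101011 pc4: +16 =324
r44=101100 pc3: +8 =332
r45=101101 pc4: +16 =348
r46=101110 pc4: +16 =364
r47=101111 pc5: +32 =396
r48=110000 pc2: +4 =400
r49=110001 pc3: +8 =408
r50=110010 pc3: +8 =416
r51=110011 pc4: +16 =432
r52=110100 pc3: +8 =440
r53=110101 pc4: +16 =456
r54=110110 pc4: +16 =472
r55=110111 pc5: +32 =504
r56=111000 pc3: +8 =512
r57=111001 pc4: +16 =528

Answer: 528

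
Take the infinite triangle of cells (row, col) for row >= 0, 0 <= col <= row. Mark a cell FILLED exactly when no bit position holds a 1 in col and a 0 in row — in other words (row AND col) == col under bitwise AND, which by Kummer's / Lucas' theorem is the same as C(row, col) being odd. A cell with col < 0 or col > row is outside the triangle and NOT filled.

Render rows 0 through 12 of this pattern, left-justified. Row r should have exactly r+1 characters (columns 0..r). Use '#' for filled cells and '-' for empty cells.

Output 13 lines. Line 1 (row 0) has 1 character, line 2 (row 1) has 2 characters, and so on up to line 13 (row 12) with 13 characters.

r0=0: #
r1=1: ##
r2=10: #-#
r3=11: ####
r4=100: #---#
r5=101: ##--##
r6=110: #-#-#-#
r7=111: ########
r8=1000: #-------#
r9=1001: ##------##
r10=1010: #-#-----#-#
r11=1011: ####----####
r12=1100: #---#---#---#

Answer: #
##
#-#
####
#---#
##--##
#-#-#-#
########
#-------#
##------##
#-#-----#-#
####----####
#---#---#---#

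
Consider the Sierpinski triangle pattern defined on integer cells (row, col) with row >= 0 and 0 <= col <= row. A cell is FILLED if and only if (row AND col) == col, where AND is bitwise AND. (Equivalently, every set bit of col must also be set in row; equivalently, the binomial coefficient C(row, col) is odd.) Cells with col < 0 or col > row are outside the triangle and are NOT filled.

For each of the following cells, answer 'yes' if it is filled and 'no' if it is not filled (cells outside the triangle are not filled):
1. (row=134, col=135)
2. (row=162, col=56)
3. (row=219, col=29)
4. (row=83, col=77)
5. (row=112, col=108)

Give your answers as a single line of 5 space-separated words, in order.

(134,135): col outside [0, 134] -> not filled
(162,56): row=0b10100010, col=0b111000, row AND col = 0b100000 = 32; 32 != 56 -> empty
(219,29): row=0b11011011, col=0b11101, row AND col = 0b11001 = 25; 25 != 29 -> empty
(83,77): row=0b1010011, col=0b1001101, row AND col = 0b1000001 = 65; 65 != 77 -> empty
(112,108): row=0b1110000, col=0b1101100, row AND col = 0b1100000 = 96; 96 != 108 -> empty

Answer: no no no no no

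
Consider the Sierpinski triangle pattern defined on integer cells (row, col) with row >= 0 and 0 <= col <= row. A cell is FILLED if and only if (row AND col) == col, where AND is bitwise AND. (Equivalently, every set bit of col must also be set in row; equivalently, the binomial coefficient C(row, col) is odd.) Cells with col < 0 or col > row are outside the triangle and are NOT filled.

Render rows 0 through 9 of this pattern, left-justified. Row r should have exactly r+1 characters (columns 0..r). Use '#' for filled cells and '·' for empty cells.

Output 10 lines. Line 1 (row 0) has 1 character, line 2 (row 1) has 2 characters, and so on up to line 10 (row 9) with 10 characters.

Answer: #
##
#·#
####
#···#
##··##
#·#·#·#
########
#·······#
##······##

Derivation:
r0=0: #
r1=1: ##
r2=10: #·#
r3=11: ####
r4=100: #···#
r5=101: ##··##
r6=110: #·#·#·#
r7=111: ########
r8=1000: #·······#
r9=1001: ##······##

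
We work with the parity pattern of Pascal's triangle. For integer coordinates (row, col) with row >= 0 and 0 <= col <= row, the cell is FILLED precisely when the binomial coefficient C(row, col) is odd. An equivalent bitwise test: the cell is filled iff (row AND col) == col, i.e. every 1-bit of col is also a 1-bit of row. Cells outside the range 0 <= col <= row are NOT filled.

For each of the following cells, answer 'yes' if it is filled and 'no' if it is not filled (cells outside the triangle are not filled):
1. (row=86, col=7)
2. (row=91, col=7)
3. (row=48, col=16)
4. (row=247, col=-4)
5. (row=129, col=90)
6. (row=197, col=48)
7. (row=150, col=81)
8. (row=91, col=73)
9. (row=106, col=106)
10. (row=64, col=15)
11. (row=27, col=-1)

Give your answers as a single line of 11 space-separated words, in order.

Answer: no no yes no no no no yes yes no no

Derivation:
(86,7): row=0b1010110, col=0b111, row AND col = 0b110 = 6; 6 != 7 -> empty
(91,7): row=0b1011011, col=0b111, row AND col = 0b11 = 3; 3 != 7 -> empty
(48,16): row=0b110000, col=0b10000, row AND col = 0b10000 = 16; 16 == 16 -> filled
(247,-4): col outside [0, 247] -> not filled
(129,90): row=0b10000001, col=0b1011010, row AND col = 0b0 = 0; 0 != 90 -> empty
(197,48): row=0b11000101, col=0b110000, row AND col = 0b0 = 0; 0 != 48 -> empty
(150,81): row=0b10010110, col=0b1010001, row AND col = 0b10000 = 16; 16 != 81 -> empty
(91,73): row=0b1011011, col=0b1001001, row AND col = 0b1001001 = 73; 73 == 73 -> filled
(106,106): row=0b1101010, col=0b1101010, row AND col = 0b1101010 = 106; 106 == 106 -> filled
(64,15): row=0b1000000, col=0b1111, row AND col = 0b0 = 0; 0 != 15 -> empty
(27,-1): col outside [0, 27] -> not filled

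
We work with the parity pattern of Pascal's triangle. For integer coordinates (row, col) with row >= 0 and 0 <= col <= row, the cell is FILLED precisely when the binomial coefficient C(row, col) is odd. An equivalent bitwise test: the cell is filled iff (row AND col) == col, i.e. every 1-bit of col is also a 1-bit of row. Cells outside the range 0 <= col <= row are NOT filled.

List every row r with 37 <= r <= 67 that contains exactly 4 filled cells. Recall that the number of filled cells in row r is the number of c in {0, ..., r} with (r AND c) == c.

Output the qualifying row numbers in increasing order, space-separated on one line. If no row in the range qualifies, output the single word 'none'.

Answer: 40 48 65 66

Derivation:
Row r has 2^popcount(r) filled cells, so we need popcount(r) = log2(4) = 2.
Scan r = 37..67 and keep those with exactly 2 one-bits:
r=37=100101 popcount=3 -> skip
r=38=100110 popcount=3 -> skip
r=39=100111 popcount=4 -> skip
r=40=101000 popcount=2 -> KEEP
r=41=101001 popcount=3 -> skip
r=42=101010 popcount=3 -> skip
r=43=101011 popcount=4 -> skip
r=44=101100 popcount=3 -> skip
r=45=101101 popcount=4 -> skip
r=46=101110 popcount=4 -> skip
r=47=101111 popcount=5 -> skip
r=48=110000 popcount=2 -> KEEP
r=49=110001 popcount=3 -> skip
r=50=110010 popcount=3 -> skip
r=51=110011 popcount=4 -> skip
r=52=110100 popcount=3 -> skip
r=53=110101 popcount=4 -> skip
r=54=110110 popcount=4 -> skip
r=55=110111 popcount=5 -> skip
r=56=111000 popcount=3 -> skip
r=57=111001 popcount=4 -> skip
r=58=111010 popcount=4 -> skip
r=59=111011 popcount=5 -> skip
r=60=111100 popcount=4 -> skip
r=61=111101 popcount=5 -> skip
r=62=111110 popcount=5 -> skip
r=63=111111 popcount=6 -> skip
r=64=1000000 popcount=1 -> skip
r=65=1000001 popcount=2 -> KEEP
r=66=1000010 popcount=2 -> KEEP
r=67=1000011 popcount=3 -> skip
Kept rows: 40 48 65 66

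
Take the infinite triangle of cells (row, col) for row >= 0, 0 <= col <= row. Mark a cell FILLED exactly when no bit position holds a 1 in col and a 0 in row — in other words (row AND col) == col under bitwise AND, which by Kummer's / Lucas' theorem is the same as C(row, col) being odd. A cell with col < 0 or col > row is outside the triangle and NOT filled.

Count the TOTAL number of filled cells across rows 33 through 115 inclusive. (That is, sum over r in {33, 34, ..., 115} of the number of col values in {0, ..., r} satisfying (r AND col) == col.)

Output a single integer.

Answer: 1366

Derivation:
r33=100001 pc2: +4 =4
r34=100010 pc2: +4 =8
r35=100011 pc3: +8 =16
r36=100100 pc2: +4 =20
r37=100101 pc3: +8 =28
r38=100110 pc3: +8 =36
r39=100111 pc4: +16 =52
r40=101000 pc2: +4 =56
r41=101001 pc3: +8 =64
r42=101010 pc3: +8 =72
r43=101011 pc4: +16 =88
r44=101100 pc3: +8 =96
r45=101101 pc4: +16 =112
r46=101110 pc4: +16 =128
r47=101111 pc5: +32 =160
r48=110000 pc2: +4 =164
r49=110001 pc3: +8 =172
r50=110010 pc3: +8 =180
r51=110011 pc4: +16 =196
r52=110100 pc3: +8 =204
r53=110101 pc4: +16 =220
r54=110110 pc4: +16 =236
r55=110111 pc5: +32 =268
r56=111000 pc3: +8 =276
r57=111001 pc4: +16 =292
r58=111010 pc4: +16 =308
r59=111011 pc5: +32 =340
r60=111100 pc4: +16 =356
r61=111101 pc5: +32 =388
r62=111110 pc5: +32 =420
r63=111111 pc6: +64 =484
r64=1000000 pc1: +2 =486
r65=1000001 pc2: +4 =490
r66=1000010 pc2: +4 =494
r67=1000011 pc3: +8 =502
r68=1000100 pc2: +4 =506
r69=1000101 pc3: +8 =514
r70=1000110 pc3: +8 =522
r71=1000111 pc4: +16 =538
r72=1001000 pc2: +4 =542
r73=1001001 pc3: +8 =550
r74=1001010 pc3: +8 =558
r75=1001011 pc4: +16 =574
r76=1001100 pc3: +8 =582
r77=1001101 pc4: +16 =598
r78=1001110 pc4: +16 =614
r79=1001111 pc5: +32 =646
r80=1010000 pc2: +4 =650
r81=1010001 pc3: +8 =658
r82=1010010 pc3: +8 =666
r83=1010011 pc4: +16 =682
r84=1010100 pc3: +8 =690
r85=1010101 pc4: +16 =706
r86=1010110 pc4: +16 =722
r87=1010111 pc5: +32 =754
r88=1011000 pc3: +8 =762
r89=1011001 pc4: +16 =778
r90=1011010 pc4: +16 =794
r91=1011011 pc5: +32 =826
r92=1011100 pc4: +16 =842
r93=1011101 pc5: +32 =874
r94=1011110 pc5: +32 =906
r95=1011111 pc6: +64 =970
r96=1100000 pc2: +4 =974
r97=1100001 pc3: +8 =982
r98=1100010 pc3: +8 =990
r99=1100011 pc4: +16 =1006
r100=1100100 pc3: +8 =1014
r101=1100101 pc4: +16 =1030
r102=1100110 pc4: +16 =1046
r103=1100111 pc5: +32 =1078
r104=1101000 pc3: +8 =1086
r105=1101001 pc4: +16 =1102
r106=1101010 pc4: +16 =1118
r107=1101011 pc5: +32 =1150
r108=1101100 pc4: +16 =1166
r109=1101101 pc5: +32 =1198
r110=1101110 pc5: +32 =1230
r111=1101111 pc6: +64 =1294
r112=1110000 pc3: +8 =1302
r113=1110001 pc4: +16 =1318
r114=1110010 pc4: +16 =1334
r115=1110011 pc5: +32 =1366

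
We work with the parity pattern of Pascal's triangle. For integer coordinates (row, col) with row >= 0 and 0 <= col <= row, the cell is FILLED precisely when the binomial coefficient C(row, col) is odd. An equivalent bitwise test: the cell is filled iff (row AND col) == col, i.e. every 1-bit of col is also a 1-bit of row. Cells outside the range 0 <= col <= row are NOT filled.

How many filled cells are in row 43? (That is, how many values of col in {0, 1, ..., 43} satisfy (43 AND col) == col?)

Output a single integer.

Answer: 16

Derivation:
43 in binary = 101011
popcount(43) = number of 1-bits in 101011 = 4
A col c satisfies (43 AND c) == c iff every set bit of c is also set in 43; each of the 4 set bits of 43 can independently be on or off in c.
count = 2^4 = 16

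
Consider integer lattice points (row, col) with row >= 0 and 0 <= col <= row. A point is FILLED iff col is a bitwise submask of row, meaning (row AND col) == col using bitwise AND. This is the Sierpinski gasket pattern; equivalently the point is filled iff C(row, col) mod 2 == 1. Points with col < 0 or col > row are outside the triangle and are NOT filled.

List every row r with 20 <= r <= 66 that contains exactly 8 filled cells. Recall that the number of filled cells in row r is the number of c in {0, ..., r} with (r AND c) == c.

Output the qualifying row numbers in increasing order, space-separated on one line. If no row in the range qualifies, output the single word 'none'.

Row r has 2^popcount(r) filled cells, so we need popcount(r) = log2(8) = 3.
Scan r = 20..66 and keep those with exactly 3 one-bits:
r=20=10100 popcount=2 -> skip
r=21=10101 popcount=3 -> KEEP
r=22=10110 popcount=3 -> KEEP
r=23=10111 popcount=4 -> skip
r=24=11000 popcount=2 -> skip
r=25=11001 popcount=3 -> KEEP
r=26=11010 popcount=3 -> KEEP
r=27=11011 popcount=4 -> skip
r=28=11100 popcount=3 -> KEEP
r=29=11101 popcount=4 -> skip
r=30=11110 popcount=4 -> skip
r=31=11111 popcount=5 -> skip
r=32=100000 popcount=1 -> skip
r=33=100001 popcount=2 -> skip
r=34=100010 popcount=2 -> skip
r=35=100011 popcount=3 -> KEEP
r=36=100100 popcount=2 -> skip
r=37=100101 popcount=3 -> KEEP
r=38=100110 popcount=3 -> KEEP
r=39=100111 popcount=4 -> skip
r=40=101000 popcount=2 -> skip
r=41=101001 popcount=3 -> KEEP
r=42=101010 popcount=3 -> KEEP
r=43=101011 popcount=4 -> skip
r=44=101100 popcount=3 -> KEEP
r=45=101101 popcount=4 -> skip
r=46=101110 popcount=4 -> skip
r=47=101111 popcount=5 -> skip
r=48=110000 popcount=2 -> skip
r=49=110001 popcount=3 -> KEEP
r=50=110010 popcount=3 -> KEEP
r=51=110011 popcount=4 -> skip
r=52=110100 popcount=3 -> KEEP
r=53=110101 popcount=4 -> skip
r=54=110110 popcount=4 -> skip
r=55=110111 popcount=5 -> skip
r=56=111000 popcount=3 -> KEEP
r=57=111001 popcount=4 -> skip
r=58=111010 popcount=4 -> skip
r=59=111011 popcount=5 -> skip
r=60=111100 popcount=4 -> skip
r=61=111101 popcount=5 -> skip
r=62=111110 popcount=5 -> skip
r=63=111111 popcount=6 -> skip
r=64=1000000 popcount=1 -> skip
r=65=1000001 popcount=2 -> skip
r=66=1000010 popcount=2 -> skip
Kept rows: 21 22 25 26 28 35 37 38 41 42 44 49 50 52 56

Answer: 21 22 25 26 28 35 37 38 41 42 44 49 50 52 56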